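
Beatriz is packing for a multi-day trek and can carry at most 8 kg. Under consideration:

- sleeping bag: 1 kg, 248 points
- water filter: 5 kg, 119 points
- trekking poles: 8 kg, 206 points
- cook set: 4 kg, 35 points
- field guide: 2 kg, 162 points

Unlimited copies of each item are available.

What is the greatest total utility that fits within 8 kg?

1984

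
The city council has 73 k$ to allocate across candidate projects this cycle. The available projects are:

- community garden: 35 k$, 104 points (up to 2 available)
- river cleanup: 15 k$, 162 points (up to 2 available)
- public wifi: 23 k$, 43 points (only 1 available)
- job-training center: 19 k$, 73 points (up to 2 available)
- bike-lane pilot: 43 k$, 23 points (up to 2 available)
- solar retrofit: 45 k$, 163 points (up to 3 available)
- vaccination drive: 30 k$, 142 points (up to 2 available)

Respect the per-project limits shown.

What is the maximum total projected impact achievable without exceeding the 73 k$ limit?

470

By projected impact per k$: river cleanup 10.80, vaccination drive 4.73, job-training center 3.84 lead.
The ratio heuristic lands on 2×river cleanup + vaccination drive (466) but leaves 13 k$ idle.
Replace vaccination drive with 2×job-training center: the trade gains 4 net, giving 470 at 68 k$.
Every other selection either busts 73 k$ or exceeds an availability limit or fails to beat 470.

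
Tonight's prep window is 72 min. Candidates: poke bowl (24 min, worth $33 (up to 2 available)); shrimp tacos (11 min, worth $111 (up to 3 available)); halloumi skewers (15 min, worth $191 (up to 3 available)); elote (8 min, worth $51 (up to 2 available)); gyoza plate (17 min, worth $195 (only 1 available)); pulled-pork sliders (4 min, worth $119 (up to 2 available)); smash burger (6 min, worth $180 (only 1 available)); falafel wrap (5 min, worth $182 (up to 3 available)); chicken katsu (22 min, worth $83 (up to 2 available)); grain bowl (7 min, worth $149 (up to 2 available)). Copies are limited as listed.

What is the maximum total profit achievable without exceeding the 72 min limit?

1568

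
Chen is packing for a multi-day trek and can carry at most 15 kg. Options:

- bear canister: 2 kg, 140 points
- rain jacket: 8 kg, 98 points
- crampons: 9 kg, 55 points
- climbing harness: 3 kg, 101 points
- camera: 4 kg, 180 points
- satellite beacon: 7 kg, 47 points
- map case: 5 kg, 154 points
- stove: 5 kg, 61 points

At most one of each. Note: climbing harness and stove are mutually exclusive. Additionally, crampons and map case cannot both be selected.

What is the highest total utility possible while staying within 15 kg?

575

By utility per kg: bear canister 70.00, camera 45.00, climbing harness 33.67 lead.
Best packing: bear canister + climbing harness + camera + map case — 14 kg, 575 total.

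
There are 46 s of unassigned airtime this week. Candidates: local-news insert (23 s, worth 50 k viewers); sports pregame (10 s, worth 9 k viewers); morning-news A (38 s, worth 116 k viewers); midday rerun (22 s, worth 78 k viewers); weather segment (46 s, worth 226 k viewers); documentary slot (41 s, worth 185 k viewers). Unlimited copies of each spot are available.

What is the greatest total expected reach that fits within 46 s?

226

The ratio ordering already packs tightly: weather segment, 46 s, 226.
No other feasible combination exceeds 226.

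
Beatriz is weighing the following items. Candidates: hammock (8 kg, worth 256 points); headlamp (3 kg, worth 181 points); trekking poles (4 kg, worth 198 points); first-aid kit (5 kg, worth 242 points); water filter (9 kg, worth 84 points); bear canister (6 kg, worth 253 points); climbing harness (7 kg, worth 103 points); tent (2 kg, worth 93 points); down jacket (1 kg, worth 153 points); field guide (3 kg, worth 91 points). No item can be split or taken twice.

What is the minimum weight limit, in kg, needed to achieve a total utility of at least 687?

13

Need the lightest bundle worth ≥ 687.
Taking headlamp + trekking poles + first-aid kit + down jacket gives 774 (≥ 687) for 13 kg.
No combination under 13 kg hits 687.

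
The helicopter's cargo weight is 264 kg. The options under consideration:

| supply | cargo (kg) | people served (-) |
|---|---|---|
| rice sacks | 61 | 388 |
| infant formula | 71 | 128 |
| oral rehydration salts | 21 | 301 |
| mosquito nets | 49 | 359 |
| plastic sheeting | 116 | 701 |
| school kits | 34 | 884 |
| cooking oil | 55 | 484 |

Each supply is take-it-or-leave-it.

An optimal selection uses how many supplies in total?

4

Optimal total is 2428.
For example mosquito nets + plastic sheeting + school kits + cooking oil achieves it, using 254 kg.
Any selection reaching 2428 contains exactly 4 supplies.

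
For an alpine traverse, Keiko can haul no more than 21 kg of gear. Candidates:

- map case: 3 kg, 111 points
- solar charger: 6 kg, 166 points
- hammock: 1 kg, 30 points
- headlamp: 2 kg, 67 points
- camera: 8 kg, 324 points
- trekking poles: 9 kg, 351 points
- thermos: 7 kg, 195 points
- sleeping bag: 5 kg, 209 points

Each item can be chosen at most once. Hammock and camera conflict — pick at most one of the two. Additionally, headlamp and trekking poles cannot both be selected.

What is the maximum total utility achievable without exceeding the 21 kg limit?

786

Map case + camera + trekking poles uses 20 of the 21 kg and totals 786.
Runner-up solar charger + headlamp + camera + sleeping bag tops out at 766.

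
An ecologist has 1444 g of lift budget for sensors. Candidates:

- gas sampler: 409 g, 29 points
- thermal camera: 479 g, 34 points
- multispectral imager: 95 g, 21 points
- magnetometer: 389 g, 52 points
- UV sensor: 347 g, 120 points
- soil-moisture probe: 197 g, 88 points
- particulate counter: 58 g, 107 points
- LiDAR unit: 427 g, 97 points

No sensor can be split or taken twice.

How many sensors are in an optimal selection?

5

Optimal total is 464.
One optimal bundle: magnetometer + UV sensor + soil-moisture probe + particulate counter + LiDAR unit (1418 g).
All optima have 5 sensors.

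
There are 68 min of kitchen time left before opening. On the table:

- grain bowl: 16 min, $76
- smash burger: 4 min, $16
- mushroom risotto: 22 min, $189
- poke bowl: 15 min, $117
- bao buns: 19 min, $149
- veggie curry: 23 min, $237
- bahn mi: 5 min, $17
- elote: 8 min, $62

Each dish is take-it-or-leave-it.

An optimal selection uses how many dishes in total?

4

The maximum profit within 68 min is 605.
For example mushroom risotto + poke bowl + veggie curry + elote achieves it, using 68 min.
Any selection reaching 605 contains exactly 4 dishes.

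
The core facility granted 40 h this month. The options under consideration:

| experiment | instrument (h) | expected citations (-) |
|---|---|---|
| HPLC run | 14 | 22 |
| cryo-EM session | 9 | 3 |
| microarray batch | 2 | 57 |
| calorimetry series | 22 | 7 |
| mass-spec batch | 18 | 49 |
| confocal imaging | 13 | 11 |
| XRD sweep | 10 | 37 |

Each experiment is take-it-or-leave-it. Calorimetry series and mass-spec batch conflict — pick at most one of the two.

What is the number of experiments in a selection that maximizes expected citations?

4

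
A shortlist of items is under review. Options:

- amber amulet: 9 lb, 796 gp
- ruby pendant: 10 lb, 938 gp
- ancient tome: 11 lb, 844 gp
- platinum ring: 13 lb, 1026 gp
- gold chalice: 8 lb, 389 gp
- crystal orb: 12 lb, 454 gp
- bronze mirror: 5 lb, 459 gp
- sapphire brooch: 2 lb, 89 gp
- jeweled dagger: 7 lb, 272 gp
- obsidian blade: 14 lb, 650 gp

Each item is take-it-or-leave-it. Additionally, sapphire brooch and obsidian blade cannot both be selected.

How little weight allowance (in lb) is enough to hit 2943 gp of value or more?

Look for the lowest-weight combination reaching 2943.
amber amulet + ruby pendant + ancient tome + bronze mirror reaches 3037 using 35 lb.
No combination under 35 lb hits 2943.

35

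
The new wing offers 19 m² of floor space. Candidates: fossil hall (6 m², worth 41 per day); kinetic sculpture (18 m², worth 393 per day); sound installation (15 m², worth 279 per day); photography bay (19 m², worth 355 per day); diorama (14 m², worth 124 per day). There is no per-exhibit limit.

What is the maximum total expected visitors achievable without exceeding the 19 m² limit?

393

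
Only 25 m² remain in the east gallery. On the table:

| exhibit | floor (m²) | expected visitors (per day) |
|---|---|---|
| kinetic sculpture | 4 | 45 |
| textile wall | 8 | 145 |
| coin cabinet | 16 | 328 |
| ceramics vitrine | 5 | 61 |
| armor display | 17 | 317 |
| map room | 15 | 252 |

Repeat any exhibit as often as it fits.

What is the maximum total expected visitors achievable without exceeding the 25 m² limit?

Ranking by ratio (expected visitors/m²): coin cabinet 20.50, armor display 18.65, textile wall 18.12.
Textile wall + coin cabinet uses 24 of the 25 m² and totals 473.

473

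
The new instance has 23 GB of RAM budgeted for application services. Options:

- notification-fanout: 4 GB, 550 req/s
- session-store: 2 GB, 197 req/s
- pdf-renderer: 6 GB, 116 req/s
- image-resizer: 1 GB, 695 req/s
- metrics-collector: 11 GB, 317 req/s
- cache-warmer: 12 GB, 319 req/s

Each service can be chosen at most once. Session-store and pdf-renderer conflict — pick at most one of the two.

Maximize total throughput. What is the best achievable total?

1761

Filling by ratio: notification-fanout + session-store + image-resizer + metrics-collector for 1759, with 5 GB left unused.
Replace metrics-collector with cache-warmer: the trade gains 2 net, giving 1761 at 19 GB.
That's the maximum — no feasible swap from here does better than 1761.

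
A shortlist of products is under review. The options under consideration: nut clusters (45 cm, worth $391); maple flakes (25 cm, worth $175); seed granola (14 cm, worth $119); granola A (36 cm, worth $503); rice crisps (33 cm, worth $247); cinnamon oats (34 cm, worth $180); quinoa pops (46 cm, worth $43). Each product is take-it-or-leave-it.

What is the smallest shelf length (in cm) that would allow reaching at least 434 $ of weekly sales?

Look for the lowest-shelf combination reaching 434.
granola A: 503 weekly sales at 36 cm.
No combination under 36 cm hits 434.

36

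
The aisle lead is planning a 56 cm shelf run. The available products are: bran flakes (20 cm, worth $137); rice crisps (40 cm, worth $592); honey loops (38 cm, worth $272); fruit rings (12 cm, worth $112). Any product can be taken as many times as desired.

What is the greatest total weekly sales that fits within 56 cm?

Best packing: rice crisps + fruit rings — 52 cm, 704 total.
No other feasible combination exceeds 704.

704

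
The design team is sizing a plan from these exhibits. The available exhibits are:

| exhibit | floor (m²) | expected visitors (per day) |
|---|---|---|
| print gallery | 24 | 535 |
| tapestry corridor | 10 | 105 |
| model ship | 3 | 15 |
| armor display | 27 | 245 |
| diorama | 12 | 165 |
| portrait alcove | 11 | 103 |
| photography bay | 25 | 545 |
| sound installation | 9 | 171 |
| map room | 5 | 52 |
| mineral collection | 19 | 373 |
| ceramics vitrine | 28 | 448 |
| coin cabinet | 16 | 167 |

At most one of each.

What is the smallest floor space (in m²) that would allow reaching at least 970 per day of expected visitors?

49

Need the lightest bundle worth ≥ 970.
print gallery + photography bay reaches 1080 using 49 m².
Any bundle with less than 49 m² falls short of 970.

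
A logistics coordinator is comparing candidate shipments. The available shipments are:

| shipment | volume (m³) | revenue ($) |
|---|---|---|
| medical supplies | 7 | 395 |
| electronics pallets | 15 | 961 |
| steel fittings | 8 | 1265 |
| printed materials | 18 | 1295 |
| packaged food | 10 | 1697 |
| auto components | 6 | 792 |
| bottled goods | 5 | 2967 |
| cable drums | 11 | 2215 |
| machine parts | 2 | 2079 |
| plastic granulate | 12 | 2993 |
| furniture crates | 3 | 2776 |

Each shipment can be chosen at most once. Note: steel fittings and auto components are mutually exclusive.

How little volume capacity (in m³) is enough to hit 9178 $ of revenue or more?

Look for the lowest-volume combination reaching 9178.
packaged food + bottled goods + machine parts + furniture crates: 9519 revenue at 20 m³.
No combination under 20 m³ hits 9178.

20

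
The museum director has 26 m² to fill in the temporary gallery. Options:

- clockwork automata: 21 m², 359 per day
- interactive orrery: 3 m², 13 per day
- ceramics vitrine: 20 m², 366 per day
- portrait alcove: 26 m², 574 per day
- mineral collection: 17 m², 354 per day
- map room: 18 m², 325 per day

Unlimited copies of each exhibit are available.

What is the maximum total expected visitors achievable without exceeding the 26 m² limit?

574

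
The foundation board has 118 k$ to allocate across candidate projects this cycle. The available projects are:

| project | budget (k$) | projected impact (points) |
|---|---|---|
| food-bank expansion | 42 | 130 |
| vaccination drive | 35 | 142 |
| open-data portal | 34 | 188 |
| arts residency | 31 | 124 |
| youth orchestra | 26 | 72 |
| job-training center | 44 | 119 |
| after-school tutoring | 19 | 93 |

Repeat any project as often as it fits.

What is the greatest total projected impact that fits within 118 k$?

By projected impact per k$: open-data portal 5.53, after-school tutoring 4.89, vaccination drive 4.06, arts residency 4.00 lead.
Filling by ratio: 3×open-data portal for 564, with 16 k$ left unused.
The 34 k$ tied up in open-data portal is better spent on arts residency + after-school tutoring — total rises to 593 (118 k$).
That's the maximum — no swap from here does better than 593.

593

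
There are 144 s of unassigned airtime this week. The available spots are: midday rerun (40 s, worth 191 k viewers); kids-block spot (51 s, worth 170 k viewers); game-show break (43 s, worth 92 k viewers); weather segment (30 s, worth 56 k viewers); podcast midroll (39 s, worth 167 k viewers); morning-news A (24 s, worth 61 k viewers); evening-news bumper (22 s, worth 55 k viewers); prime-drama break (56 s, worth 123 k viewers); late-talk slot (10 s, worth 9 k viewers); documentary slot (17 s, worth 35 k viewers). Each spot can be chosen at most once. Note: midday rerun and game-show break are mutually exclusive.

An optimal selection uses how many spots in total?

The maximum expected reach within 144 s is 537.
One optimal bundle: midday rerun + kids-block spot + podcast midroll + late-talk slot (140 s).
Any selection reaching 537 contains exactly 4 spots.

4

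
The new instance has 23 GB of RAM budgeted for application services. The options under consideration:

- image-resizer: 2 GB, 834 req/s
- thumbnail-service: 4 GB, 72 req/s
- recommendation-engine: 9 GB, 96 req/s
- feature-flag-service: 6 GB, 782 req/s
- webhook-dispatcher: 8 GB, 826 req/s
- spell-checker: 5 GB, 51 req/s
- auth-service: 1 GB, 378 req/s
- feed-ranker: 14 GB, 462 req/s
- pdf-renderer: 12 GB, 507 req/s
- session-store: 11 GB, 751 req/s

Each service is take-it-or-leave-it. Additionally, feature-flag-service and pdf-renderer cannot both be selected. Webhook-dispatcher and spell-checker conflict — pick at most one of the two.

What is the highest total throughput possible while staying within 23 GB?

2892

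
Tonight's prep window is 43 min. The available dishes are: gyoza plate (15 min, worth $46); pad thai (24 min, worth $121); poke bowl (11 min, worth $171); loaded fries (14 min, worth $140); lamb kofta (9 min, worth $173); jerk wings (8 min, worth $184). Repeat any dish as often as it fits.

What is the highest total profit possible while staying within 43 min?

The ratio ordering already packs tightly: 5×jerk wings, 40 min, 920.
Every other selection either busts 43 min or fails to beat 920.

920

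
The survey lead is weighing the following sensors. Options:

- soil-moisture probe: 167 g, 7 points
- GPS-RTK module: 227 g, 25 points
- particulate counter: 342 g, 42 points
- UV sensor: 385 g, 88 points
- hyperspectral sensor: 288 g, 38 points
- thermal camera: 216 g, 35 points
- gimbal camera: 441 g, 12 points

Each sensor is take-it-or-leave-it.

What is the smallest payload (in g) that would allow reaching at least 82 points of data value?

385

Look for the lowest-payload combination reaching 82.
Taking UV sensor gives 88 (≥ 82) for 385 g.
No combination under 385 g hits 82.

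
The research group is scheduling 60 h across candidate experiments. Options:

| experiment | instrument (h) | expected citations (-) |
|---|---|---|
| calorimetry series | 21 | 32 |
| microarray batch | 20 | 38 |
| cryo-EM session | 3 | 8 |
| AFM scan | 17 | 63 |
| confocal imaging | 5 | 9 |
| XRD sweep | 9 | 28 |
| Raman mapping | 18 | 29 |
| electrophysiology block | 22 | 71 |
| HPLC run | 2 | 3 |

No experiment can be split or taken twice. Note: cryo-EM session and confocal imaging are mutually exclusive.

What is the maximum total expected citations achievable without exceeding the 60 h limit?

Best packing: AFM scan + confocal imaging + XRD sweep + electrophysiology block + HPLC run — 55 h, 174 total.
An exhaustive check of the 512 subsets confirms 174.

174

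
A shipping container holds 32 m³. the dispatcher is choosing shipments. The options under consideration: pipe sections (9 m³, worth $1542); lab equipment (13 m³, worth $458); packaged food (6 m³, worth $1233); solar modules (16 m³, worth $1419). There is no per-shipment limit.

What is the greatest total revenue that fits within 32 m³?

6165

Best packing: 5×packaged food — 30 m³, 6165 total.
Every other selection either busts 32 m³ or fails to beat 6165.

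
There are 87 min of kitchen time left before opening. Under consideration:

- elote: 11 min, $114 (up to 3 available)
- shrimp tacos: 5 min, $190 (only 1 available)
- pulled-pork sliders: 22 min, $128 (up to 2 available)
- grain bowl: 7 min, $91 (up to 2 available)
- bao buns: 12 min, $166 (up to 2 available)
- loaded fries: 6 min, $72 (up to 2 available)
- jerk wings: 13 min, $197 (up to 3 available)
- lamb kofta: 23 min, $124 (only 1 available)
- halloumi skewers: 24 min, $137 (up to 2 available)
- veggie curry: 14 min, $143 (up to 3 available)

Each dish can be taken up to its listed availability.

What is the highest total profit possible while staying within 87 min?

1348

Density check — shrimp tacos 38.00, jerk wings 15.15, bao buns 13.83, grain bowl 13.00 are the best per min.
Filling by ratio: shrimp tacos + 2×grain bowl + 2×bao buns + 3×jerk wings for 1295, with 5 min left unused.
Dropping grain bowl frees 7 min; slotting in 2×loaded fries (12 min) lifts the total to 1348 at 87 min.
That's the maximum — no swap from here does better than 1348.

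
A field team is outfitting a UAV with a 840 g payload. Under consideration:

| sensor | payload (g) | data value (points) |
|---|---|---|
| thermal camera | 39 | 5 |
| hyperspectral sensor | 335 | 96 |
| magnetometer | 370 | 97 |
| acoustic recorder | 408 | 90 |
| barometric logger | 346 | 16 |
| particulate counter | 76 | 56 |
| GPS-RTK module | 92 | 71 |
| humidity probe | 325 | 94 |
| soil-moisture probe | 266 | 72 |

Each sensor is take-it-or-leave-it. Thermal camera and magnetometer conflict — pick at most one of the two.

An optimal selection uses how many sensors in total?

4

The maximum data value within 840 g is 317.
For example hyperspectral sensor + particulate counter + GPS-RTK module + humidity probe achieves it, using 828 g.
Any selection reaching 317 contains exactly 4 sensors.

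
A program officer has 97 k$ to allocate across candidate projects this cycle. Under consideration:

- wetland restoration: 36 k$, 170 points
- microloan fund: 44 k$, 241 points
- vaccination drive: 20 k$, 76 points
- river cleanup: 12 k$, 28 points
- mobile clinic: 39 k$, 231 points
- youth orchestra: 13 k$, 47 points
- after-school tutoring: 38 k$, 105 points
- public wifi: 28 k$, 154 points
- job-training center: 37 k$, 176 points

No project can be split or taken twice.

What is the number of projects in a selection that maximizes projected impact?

3

The maximum projected impact within 97 k$ is 519.
microloan fund + mobile clinic + youth orchestra hits 519 at 96 k$.
All optima have 3 projects.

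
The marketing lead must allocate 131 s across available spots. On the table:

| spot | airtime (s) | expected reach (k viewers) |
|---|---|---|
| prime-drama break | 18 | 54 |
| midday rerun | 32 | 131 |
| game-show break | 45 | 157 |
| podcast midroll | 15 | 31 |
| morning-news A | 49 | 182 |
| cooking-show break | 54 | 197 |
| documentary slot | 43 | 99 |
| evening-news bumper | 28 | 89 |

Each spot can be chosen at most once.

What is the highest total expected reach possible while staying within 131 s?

Filling by ratio: midday rerun + game-show break + morning-news A for 470, with 5 s left unused.
Dropping morning-news A frees 49 s; slotting in cooking-show break (54 s) lifts the total to 485 at 131 s.

485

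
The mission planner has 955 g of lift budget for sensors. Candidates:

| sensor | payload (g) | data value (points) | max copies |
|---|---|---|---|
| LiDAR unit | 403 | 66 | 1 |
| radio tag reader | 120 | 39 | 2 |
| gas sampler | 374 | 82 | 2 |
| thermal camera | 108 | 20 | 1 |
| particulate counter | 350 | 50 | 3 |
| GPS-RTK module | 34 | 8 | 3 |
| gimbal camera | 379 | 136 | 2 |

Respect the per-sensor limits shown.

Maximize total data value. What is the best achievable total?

The ratio ordering already packs tightly: radio tag reader + 2×GPS-RTK module + 2×gimbal camera, 946 g, 327.
The spare 9 g is too small for any remaining sensor, and no exchange beats 327.

327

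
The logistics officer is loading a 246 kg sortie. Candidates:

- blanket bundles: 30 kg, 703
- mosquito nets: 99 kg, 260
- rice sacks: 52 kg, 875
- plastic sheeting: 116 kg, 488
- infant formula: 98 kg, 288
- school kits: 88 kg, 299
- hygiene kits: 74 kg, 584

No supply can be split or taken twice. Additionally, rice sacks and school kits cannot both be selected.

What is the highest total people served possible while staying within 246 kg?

2162

By people served per kg: blanket bundles 23.43, rice sacks 16.83, hygiene kits 7.89 lead.
Blanket bundles + rice sacks + hygiene kits uses 156 of the 246 kg and totals 2162.
Runner-up blanket bundles + rice sacks + plastic sheeting tops out at 2066.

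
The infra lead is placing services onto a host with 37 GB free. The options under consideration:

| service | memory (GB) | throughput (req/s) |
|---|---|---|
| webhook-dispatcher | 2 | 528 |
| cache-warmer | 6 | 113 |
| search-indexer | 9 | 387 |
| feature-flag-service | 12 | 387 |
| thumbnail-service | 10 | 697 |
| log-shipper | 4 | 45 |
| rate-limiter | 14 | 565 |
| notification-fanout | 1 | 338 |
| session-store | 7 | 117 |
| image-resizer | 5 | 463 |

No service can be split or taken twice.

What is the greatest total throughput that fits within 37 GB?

2636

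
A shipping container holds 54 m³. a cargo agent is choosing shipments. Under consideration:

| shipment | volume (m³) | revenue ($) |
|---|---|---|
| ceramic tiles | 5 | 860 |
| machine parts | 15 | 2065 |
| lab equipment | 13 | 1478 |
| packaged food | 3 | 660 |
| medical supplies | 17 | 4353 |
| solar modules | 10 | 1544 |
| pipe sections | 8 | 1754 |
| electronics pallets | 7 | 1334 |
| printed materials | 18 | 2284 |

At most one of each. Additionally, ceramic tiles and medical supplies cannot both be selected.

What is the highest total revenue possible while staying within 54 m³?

10385

Packaged food + medical supplies + pipe sections + electronics pallets + printed materials uses 53 of the 54 m³ and totals 10385.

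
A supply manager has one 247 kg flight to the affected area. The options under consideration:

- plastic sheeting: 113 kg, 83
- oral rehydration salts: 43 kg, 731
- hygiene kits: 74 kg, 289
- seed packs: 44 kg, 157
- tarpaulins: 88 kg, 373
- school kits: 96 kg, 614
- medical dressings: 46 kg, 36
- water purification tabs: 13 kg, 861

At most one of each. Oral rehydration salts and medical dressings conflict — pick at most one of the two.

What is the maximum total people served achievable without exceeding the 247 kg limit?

Best packing: oral rehydration salts + tarpaulins + school kits + water purification tabs — 240 kg, 2579 total.
An exhaustive check of the 256 subsets confirms 2579.

2579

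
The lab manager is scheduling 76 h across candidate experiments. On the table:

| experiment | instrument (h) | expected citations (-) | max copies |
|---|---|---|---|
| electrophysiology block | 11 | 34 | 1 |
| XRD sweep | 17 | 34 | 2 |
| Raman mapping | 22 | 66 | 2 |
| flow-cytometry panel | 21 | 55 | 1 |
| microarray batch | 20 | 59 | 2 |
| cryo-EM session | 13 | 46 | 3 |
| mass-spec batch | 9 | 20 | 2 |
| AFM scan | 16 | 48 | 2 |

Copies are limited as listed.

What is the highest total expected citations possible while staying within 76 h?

The ratio heuristic lands on electrophysiology block + Raman mapping + 3×cryo-EM session (238) but leaves 4 h idle.
Dropping electrophysiology block and Raman mapping frees 33 h; slotting in microarray batch + AFM scan (36 h) lifts the total to 245 at 75 h.
The spare 1 h is too small for any remaining experiment, and no exchange beats 245.

245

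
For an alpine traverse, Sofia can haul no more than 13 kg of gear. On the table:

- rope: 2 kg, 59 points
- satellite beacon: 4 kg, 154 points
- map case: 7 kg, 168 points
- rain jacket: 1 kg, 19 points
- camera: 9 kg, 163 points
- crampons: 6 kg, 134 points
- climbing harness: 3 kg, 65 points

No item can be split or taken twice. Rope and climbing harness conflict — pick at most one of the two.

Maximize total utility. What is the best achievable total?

381

Best packing: rope + satellite beacon + map case — 13 kg, 381 total.
Next best is rope + satellite beacon + rain jacket + crampons at 366 (13 kg) — short by 15.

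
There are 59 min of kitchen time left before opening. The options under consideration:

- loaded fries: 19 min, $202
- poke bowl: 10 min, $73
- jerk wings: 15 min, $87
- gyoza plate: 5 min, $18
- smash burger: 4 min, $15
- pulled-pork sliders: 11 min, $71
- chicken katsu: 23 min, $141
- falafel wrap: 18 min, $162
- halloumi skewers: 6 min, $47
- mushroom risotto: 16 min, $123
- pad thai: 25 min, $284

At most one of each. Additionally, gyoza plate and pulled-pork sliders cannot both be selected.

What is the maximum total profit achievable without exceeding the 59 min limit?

577

Greedy by ratio would take loaded fries + gyoza plate + smash burger + halloumi skewers + pad thai: 59 min used, total 566.
Replace smash burger and halloumi skewers with poke bowl: the trade gains 11 net, giving 577 at 59 min.
No other feasible combination exceeds 577.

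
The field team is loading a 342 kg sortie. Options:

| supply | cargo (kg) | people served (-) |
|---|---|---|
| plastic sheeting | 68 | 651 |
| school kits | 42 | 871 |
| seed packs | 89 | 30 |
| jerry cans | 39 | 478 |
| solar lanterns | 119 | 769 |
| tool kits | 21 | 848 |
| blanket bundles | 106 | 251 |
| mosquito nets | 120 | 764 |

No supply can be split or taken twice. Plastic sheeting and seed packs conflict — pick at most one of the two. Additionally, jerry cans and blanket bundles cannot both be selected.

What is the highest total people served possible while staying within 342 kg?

Greedy by ratio would take plastic sheeting + school kits + jerry cans + solar lanterns + tool kits: 289 kg used, total 3617.
Replace plastic sheeting with mosquito nets: the trade gains 113 net, giving 3730 at 341 kg.
Runner-up plastic sheeting + school kits + jerry cans + solar lanterns + tool kits tops out at 3617.

3730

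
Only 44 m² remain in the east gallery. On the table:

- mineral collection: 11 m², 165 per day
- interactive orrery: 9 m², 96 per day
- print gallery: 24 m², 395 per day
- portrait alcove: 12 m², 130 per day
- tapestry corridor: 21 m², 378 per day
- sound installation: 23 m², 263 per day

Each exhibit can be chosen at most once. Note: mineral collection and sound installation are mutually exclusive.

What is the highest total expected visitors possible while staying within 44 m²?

673

Ranking by ratio (expected visitors/m²): tapestry corridor 18.00, print gallery 16.46, mineral collection 15.00, sound installation 11.43.
Taking mineral collection + portrait alcove + tapestry corridor: 44 m² used, 673 in expected visitors.
An exhaustive check of the 64 subsets confirms 673.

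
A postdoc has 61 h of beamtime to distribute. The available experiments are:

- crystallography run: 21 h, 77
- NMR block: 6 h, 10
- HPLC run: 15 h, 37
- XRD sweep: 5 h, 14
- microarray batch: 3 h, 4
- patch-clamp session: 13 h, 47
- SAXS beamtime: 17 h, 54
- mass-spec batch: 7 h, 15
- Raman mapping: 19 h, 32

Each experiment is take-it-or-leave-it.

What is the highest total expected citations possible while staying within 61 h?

By expected citations per h: crystallography run 3.67, patch-clamp session 3.62, SAXS beamtime 3.18 lead.
The ratio heuristic lands on crystallography run + XRD sweep + microarray batch + patch-clamp session + SAXS beamtime (196) but leaves 2 h idle.
The 5 h tied up in XRD sweep is better spent on mass-spec batch — total rises to 197 (61 h).
Next best is crystallography run + XRD sweep + microarray batch + patch-clamp session + SAXS beamtime at 196 (59 h) — short by 1.

197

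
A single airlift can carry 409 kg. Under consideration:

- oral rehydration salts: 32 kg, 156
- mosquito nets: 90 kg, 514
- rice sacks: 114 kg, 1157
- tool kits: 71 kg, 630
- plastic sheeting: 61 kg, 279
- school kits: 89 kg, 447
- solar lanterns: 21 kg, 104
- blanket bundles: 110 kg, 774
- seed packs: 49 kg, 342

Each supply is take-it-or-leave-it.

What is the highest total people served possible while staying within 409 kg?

A density-first pass picks oral rehydration salts + rice sacks + tool kits + solar lanterns + blanket bundles + seed packs — 3163 at 397 kg.
Replace oral rehydration salts and solar lanterns with plastic sheeting: the trade gains 19 net, giving 3182 at 405 kg.

3182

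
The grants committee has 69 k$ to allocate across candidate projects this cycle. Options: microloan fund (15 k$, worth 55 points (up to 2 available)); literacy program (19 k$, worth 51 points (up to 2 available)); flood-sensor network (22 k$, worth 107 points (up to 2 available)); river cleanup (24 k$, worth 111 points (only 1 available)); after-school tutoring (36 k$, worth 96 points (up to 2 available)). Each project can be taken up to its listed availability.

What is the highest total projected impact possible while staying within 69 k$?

325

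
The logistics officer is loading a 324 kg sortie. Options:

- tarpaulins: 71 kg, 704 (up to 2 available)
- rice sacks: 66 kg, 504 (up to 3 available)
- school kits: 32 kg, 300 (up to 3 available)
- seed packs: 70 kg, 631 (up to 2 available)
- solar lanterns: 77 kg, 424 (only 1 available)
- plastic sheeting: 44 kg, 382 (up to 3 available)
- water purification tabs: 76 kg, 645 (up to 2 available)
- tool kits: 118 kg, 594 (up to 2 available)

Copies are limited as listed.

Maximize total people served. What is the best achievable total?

Filling by ratio: 2×tarpaulins + 3×school kits + seed packs for 2939, with 16 kg left unused.
Replace school kits with plastic sheeting: the trade gains 82 net, giving 3021 at 320 kg.

3021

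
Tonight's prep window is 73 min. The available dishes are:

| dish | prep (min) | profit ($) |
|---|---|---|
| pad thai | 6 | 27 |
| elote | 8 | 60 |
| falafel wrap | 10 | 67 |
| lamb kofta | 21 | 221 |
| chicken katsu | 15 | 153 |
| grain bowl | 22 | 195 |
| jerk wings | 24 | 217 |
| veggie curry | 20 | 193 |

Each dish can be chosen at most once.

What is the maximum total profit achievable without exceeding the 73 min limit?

691

The ratio heuristic lands on pad thai + elote + lamb kofta + chicken katsu + veggie curry (654) but leaves 3 min idle.
Replace pad thai and chicken katsu with jerk wings: the trade gains 37 net, giving 691 at 73 min.
Next best is falafel wrap + lamb kofta + grain bowl + veggie curry at 676 (73 min) — short by 15.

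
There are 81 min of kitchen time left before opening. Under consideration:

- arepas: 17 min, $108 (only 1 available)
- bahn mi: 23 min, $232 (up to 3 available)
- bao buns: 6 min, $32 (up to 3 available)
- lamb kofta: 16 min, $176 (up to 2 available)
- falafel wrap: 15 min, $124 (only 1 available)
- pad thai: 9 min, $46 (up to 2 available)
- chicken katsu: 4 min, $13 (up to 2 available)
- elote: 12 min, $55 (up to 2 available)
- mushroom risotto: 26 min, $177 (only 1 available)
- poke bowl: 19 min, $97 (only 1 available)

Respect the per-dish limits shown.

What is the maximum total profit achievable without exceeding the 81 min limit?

816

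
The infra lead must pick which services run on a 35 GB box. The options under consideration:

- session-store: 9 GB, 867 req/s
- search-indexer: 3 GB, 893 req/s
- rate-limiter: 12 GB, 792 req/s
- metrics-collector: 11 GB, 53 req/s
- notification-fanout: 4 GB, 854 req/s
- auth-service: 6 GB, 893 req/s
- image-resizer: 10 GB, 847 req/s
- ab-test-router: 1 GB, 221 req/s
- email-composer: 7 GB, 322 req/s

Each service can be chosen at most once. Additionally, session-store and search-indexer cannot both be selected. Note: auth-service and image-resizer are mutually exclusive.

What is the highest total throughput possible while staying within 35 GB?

3975

Search-indexer + rate-limiter + notification-fanout + auth-service + ab-test-router + email-composer uses 33 of the 35 GB and totals 3975.
The closest alternative, search-indexer + rate-limiter + notification-fanout + auth-service + email-composer, reaches only 3754.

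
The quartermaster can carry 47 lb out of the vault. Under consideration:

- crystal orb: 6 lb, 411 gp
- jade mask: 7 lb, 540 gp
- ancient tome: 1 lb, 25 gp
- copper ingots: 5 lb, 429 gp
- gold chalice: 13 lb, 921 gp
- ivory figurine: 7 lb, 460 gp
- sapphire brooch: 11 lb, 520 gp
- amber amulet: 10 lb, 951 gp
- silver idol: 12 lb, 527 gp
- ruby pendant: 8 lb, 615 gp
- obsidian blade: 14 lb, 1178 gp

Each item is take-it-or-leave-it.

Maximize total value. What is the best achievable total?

3769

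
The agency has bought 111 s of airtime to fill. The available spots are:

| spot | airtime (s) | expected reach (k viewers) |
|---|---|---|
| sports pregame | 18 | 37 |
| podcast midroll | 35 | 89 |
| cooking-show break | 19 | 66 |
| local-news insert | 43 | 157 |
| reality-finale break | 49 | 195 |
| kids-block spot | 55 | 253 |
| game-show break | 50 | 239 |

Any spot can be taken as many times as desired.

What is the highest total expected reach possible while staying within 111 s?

506

A density-first pass picks 2×game-show break — 478 at 100 s.
The 100 s tied up in 2×game-show break is better spent on 2×kids-block spot — total rises to 506 (110 s).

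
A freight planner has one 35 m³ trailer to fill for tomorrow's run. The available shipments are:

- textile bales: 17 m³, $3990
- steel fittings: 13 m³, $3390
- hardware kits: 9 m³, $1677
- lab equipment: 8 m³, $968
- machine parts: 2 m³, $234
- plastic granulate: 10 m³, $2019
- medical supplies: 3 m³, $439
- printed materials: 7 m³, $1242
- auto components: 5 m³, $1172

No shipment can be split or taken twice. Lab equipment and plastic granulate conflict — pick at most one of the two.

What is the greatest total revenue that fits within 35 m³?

8552

Textile bales + steel fittings + auto components uses 35 of the 35 m³ and totals 8552.
That's the maximum — no feasible swap from here does better than 8552.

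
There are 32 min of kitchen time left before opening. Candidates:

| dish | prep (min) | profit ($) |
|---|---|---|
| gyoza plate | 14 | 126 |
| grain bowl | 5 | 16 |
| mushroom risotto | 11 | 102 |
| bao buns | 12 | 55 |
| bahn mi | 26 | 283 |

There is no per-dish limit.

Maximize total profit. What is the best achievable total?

299

Best packing: grain bowl + bahn mi — 31 min, 299 total.
Nothing else within 32 min beats 299.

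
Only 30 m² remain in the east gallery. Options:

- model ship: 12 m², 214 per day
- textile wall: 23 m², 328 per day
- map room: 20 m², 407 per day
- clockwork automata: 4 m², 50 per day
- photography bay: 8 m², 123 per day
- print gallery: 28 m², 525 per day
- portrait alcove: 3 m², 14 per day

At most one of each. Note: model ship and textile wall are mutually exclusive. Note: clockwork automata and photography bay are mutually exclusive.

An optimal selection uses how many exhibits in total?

2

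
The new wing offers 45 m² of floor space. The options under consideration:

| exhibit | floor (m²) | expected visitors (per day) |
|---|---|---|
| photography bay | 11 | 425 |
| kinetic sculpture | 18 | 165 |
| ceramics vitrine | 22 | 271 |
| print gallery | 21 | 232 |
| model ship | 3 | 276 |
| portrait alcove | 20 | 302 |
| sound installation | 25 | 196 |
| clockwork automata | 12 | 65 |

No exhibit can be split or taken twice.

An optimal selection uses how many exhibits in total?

3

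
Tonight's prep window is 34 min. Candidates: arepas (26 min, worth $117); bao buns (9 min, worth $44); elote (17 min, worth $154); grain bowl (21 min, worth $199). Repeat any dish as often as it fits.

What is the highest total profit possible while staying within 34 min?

308

Density check — grain bowl 9.48, elote 9.06, bao buns 4.89 are the best per min.
Filling by ratio: bao buns + grain bowl for 243, with 4 min left unused.
Replace bao buns and grain bowl with 2×elote: the trade gains 65 net, giving 308 at 34 min.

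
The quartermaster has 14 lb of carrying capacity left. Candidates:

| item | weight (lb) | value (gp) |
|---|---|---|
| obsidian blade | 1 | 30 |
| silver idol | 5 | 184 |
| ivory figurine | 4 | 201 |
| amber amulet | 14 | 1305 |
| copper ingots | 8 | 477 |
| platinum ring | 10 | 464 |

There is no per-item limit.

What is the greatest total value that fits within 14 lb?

1305

Amber amulet uses 14 of the 14 lb and totals 1305.
No other feasible combination exceeds 1305.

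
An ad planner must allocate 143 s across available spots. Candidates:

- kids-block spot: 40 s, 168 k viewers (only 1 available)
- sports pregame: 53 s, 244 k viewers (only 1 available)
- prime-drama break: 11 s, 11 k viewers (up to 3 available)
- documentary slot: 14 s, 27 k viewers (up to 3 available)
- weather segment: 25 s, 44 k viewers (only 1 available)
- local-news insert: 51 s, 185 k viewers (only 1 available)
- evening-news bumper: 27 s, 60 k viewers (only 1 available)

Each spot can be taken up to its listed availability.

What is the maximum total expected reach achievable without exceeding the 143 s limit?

Ranking by ratio (expected reach/s): sports pregame 4.60, kids-block spot 4.20, local-news insert 3.63, evening-news bumper 2.22.
Greedy by ratio would take kids-block spot + sports pregame + documentary slot + evening-news bumper: 134 s used, total 499.
The 54 s tied up in kids-block spot and documentary slot is better spent on prime-drama break + local-news insert — total rises to 500 (142 s).
No other feasible combination exceeds 500.

500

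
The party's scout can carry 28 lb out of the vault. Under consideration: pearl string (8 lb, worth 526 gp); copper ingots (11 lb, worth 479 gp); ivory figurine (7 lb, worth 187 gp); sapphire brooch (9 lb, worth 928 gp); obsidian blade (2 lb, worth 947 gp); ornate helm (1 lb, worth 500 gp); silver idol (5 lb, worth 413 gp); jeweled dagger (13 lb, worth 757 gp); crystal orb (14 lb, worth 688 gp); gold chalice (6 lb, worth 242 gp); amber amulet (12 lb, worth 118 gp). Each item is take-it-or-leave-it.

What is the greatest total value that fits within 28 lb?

The ratio ordering already packs tightly: pearl string + sapphire brooch + obsidian blade + ornate helm + silver idol, 25 lb, 3314.
Runner-up copper ingots + sapphire brooch + obsidian blade + ornate helm + silver idol tops out at 3267.

3314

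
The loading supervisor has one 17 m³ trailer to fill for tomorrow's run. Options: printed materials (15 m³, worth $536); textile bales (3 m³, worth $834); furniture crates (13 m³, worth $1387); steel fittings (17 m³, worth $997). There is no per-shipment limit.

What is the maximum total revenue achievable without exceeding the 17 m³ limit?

4170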